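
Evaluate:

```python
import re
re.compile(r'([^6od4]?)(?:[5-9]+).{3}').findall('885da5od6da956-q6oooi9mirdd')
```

['8', '', '5', 'i']

The pattern matches optionally any character except [6od4] (captured); then one or more of a character in [5-9] (non-capturing group); then exactly 3 of any character.
Scanning left to right: at [0:6] match '885da5', group 1 = '8'; at [8:12] match '6da9', group 1 = ''; at [12:17] match '56-q6', group 1 = '5'; at [20:25] match 'i9mir', group 1 = 'i'.
Because there's exactly one group, `findall` drops the full match and keeps group 1 from each hit.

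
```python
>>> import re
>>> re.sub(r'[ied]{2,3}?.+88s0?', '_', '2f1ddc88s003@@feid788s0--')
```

Each match is replaced by '_'.

'2f1_--'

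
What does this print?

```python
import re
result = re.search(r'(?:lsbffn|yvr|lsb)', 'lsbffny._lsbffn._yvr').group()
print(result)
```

lsbffn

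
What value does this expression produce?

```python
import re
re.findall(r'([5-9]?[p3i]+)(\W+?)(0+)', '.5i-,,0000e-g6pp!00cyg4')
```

The pattern matches optionally a character in [5-9], then one or more of one of [p3i] (captured); then one or more of a non-word character (lazy) (captured); then one or more of a literal '0' (captured).
3 groups means each result is a tuple of 3 captured strings — 2 here.

[('5i', '-,,', '0000'), ('6pp', '!', '00')]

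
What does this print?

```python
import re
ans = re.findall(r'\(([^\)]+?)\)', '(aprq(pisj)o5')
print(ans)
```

Scanning left to right: at [0:11] match '(aprq(pisj)', group 1 = 'aprq(pisj'.
With a single group, `findall` returns only what that group captured — 1 item.

['aprq(pisj']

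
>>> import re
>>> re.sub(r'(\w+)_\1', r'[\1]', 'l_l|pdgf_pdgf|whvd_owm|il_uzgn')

The backreference `\1` re-matches whatever the first group consumed, character for character.
Matches: at [0:3] → 'l_l'; at [4:13] → 'pdgf_pdgf'.
`\1` in the replacement pulls in group 1's text for each match.

'[l]|[pdgf]|whvd_owm|il_uzgn'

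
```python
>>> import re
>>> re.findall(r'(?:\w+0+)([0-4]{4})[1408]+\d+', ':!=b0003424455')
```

['3424']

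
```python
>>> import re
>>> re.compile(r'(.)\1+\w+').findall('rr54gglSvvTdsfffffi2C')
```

The backreference `\1` re-matches whatever the first group consumed, character for character.
Because there's exactly one group, `findall` drops the full match and keeps group 1 from the one hit.

['r']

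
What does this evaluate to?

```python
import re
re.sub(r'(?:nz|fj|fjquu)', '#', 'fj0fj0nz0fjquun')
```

Branches in `(...|...)` are attempted left-to-right; the first branch that allows the whole pattern to succeed is taken.
Every occurrence is swapped for '#'.

'#0#0#0#quun'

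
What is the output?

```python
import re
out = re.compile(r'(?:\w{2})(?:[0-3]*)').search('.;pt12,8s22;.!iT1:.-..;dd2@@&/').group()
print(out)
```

pt12

Pattern: exactly 2 of a word character (non-capturing group); then zero or more of a character in [0-3] (non-capturing group).
`search` walks the string left to right and returns the first match it finds.
The match spans [2:6] → 'pt12'.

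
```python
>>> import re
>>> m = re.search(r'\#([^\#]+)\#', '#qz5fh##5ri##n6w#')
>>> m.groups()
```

('qz5fh',)

`search` walks the string left to right and returns the first match it finds.
The match spans [0:7] → '#qz5fh#'.
Captured: group 1 = 'qz5fh'.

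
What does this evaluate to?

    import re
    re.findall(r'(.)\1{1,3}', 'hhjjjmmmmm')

The backreference `\1` re-matches whatever the first group consumed, character for character.
Walking the string: at [0:2] match 'hh', group 1 = 'h'; at [2:5] match 'jjj', group 1 = 'j'; at [5:9] match 'mmmm', group 1 = 'm'.
Because there's exactly one group, `findall` drops the full match and keeps group 1 from each hit.

['h', 'j', 'm']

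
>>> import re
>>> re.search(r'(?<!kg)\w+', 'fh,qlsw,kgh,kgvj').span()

Because the assertion is negative and zero-width, positions next to the forbidden text are skipped.
`search` walks the string left to right and returns the first match it finds.
The match spans [0:2] → 'fh'.

(0, 2)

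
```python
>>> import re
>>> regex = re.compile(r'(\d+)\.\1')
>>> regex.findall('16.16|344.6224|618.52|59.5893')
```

`\1` has to match the exact text group 1 already captured.
Walking the string: at [0:5] match '16.16', group 1 = '16'.
One capturing group, so `findall` returns just the captured substring from the one match — 1 in all.

['16']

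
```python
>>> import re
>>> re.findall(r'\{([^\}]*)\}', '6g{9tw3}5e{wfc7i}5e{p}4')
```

Matches: at [2:8] match '{9tw3}', group 1 = '9tw3'; at [10:17] match '{wfc7i}', group 1 = 'wfc7i'; at [19:22] match '{p}', group 1 = 'p'.
Because there's exactly one group, `findall` drops the full match and keeps group 1 from each hit.

['9tw3', 'wfc7i', 'p']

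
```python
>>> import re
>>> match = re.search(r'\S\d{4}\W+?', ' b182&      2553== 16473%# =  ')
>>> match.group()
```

Pattern: a non-whitespace character, then exactly 4 of a digit; then one or more of a non-word character (lazy).
The `?` after the quantifier makes it lazy — it takes as little as possible before letting the rest of the pattern try.
`re.search` tries every starting position until one works.
The match spans [19:25] → '16473%'.

'16473%'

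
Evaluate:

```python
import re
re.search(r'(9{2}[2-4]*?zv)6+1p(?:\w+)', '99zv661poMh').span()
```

(0, 11)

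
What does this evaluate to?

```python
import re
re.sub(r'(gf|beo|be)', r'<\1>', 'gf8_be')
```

'<gf>8_<be>'

Matches: at [0:2] → 'gf'; at [4:6] → 'be'.
The replacement refers to a captured group, so each match is rewritten using its own captured text.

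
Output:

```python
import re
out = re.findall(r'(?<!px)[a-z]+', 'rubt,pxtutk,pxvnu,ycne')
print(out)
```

The negative lookahead/lookbehind blocks any match where the forbidden context is present.
No capturing groups, so `findall` returns the 4 full match strings.

['rubt', 'pxtutk', 'pxvnu', 'ycne']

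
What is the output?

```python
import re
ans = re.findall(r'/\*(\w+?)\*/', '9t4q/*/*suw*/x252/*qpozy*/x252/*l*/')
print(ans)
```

Scanning left to right: at [6:13] match '/*suw*/', group 1 = 'suw'; at [17:26] match '/*qpozy*/', group 1 = 'qpozy'; at [30:35] match '/*l*/', group 1 = 'l'.
Because there's exactly one group, `findall` drops the full match and keeps group 1 from each hit.

['suw', 'qpozy', 'l']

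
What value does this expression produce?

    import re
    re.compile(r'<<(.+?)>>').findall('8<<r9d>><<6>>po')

Because the quantifier is non-greedy, it stops expanding at the earliest point where the rest of the pattern can succeed.
Because there's exactly one group, `findall` drops the full match and keeps group 1 from each hit.

['r9d', '6']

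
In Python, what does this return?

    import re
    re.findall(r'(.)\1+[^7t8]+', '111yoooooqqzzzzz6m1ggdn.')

A backreference is literal: `\1` must see the identical characters the first group matched.
One capturing group, so `findall` returns just the captured substring from the one match — 1 in all.

['1']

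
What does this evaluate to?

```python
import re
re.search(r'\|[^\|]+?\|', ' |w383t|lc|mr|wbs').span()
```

(1, 8)

`search` walks the string left to right and returns the first match it finds.
The match spans [1:8] → '|w383t|'.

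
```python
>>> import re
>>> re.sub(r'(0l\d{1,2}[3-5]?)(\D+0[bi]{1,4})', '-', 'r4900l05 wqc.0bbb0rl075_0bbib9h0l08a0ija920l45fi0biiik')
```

'r490-0rl075_0bbib9h-ja92-k'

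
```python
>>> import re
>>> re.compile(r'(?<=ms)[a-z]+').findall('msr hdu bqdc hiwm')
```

['r']

The positive lookaround only admits positions where the adjacent text matches; those characters stay outside the span.
No capturing groups, so `findall` returns the 1 full match string.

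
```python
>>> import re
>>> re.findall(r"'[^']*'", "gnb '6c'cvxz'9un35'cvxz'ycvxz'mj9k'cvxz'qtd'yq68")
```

["'6c'", "'9un35'", "'ycvxz'", "'cvxz'"]

No capturing groups, so `findall` returns the 4 full match strings.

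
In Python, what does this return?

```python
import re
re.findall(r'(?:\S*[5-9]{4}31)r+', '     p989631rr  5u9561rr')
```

Since nothing is captured, `findall` lists the 1 matched substring directly.

['p989631rr']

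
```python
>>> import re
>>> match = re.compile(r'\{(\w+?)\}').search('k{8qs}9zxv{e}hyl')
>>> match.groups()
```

('8qs',)

`search` walks the string left to right and returns the first match it finds.
The match spans [1:6] → '{8qs}'.
Captured: group 1 = '8qs'.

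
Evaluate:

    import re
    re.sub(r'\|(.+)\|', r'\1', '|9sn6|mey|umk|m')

`\1` in the replacement pulls in group 1's text for each match.

'9sn6|mey|umkm'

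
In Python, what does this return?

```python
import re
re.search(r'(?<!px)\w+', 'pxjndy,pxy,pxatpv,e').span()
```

(0, 6)

`(?!…)`/`(?<!…)` only lets a position through if the neighbouring text does NOT match; no characters are consumed.
The match spans [0:6] → 'pxjndy'.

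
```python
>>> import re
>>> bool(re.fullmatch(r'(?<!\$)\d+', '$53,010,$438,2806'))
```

False

`fullmatch` succeeds only if the pattern covers the string from start to end.
Here there's no way to consume every character, so the call returns None, and `bool(None)` is False.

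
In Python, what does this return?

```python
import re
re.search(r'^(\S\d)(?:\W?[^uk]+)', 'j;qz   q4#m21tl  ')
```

Pattern: anchored at the start of the string; then a non-whitespace character, then a digit (captured); then optionally a non-word character, then one or more of any character except [uk] (non-capturing group).
`re.search` scans for the first position where the pattern succeeds.
Here no position works, so the call returns None.

None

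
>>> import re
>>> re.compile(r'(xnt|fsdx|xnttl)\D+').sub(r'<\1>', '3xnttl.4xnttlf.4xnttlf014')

Branches in `(...|...)` are attempted left-to-right; the first branch that allows the whole pattern to succeed is taken.
Each match is replaced using the text its own group 1 captured.

'3<xnt>4<xnt>4<xnt>014'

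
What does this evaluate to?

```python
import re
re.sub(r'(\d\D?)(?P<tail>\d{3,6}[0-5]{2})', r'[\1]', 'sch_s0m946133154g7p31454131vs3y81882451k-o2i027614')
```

'sch_s[0m]4g[7p]vs[3y]k-o[2i]'

Pattern: a digit, then optionally a non-digit (captured); then 3 to 6 of a digit, then exactly 2 of a character in [0-5] (captured as 'tail').
Matches: at [5:15] → '0m94613315'; at [17:27] → '7p31454131'; at [29:39] → '3y81882451'; at [42:50] → '2i027614'.
Each match is replaced using the text its own group 1 captured.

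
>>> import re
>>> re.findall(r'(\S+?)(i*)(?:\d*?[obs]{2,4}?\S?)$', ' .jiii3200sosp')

2 groups means the one result is a tuple of 2 captured strings — 1 here.

[('.j', 'iii')]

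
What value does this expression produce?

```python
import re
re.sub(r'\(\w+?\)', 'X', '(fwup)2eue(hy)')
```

'X2eueX'

Matches: at [0:6] → '(fwup)'; at [10:14] → '(hy)'.
Every occurrence is swapped for 'X'.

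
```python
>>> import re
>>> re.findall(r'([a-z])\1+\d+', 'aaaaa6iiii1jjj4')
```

After group 1 captures some text, `\1` only succeeds where that same text appears again.
Scanning left to right: at [0:6] match 'aaaaa6', group 1 = 'a'; at [6:11] match 'iiii1', group 1 = 'i'; at [11:15] match 'jjj4', group 1 = 'j'.
One capturing group, so `findall` returns just the captured substring from each match — 3 in all.

['a', 'i', 'j']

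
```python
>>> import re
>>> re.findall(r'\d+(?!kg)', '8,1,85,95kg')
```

A negative assertion filters positions out without eating any characters.
Scanning left to right: at [0:1] → '8'; at [2:3] → '1'; at [4:6] → '85'; at [7:8] → '9'.
With no groups in the pattern, `findall` gives back each whole match — 4 here.

['8', '1', '85', '9']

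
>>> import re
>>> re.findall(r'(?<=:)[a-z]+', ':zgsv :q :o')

['zgsv', 'q', 'o']

Lookahead/lookbehind check context without consuming it, so the matched span excludes the asserted characters.
Scanning left to right: at [1:5] → 'zgsv'; at [7:8] → 'q'; at [10:11] → 'o'.
With no groups in the pattern, `findall` gives back each whole match — 3 here.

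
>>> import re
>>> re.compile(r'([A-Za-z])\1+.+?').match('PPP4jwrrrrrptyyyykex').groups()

The match spans [0:4] → 'PPP4'.
Captured: group 1 = 'P'.

('P',)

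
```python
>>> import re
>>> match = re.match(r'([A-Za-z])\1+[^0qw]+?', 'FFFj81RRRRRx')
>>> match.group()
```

'FFFj'

With `match`, the pattern is implicitly anchored at the beginning.
The match spans [0:4] → 'FFFj'.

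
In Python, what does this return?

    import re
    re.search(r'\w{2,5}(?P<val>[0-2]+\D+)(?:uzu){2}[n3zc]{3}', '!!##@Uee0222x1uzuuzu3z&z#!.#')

None

The pattern matches 2 to 5 of a word character; then one or more of a character in [0-2], then one or more of a non-digit (captured as 'val'); then the literal 'uzu' repeated 2 times, then exactly 3 of one of [n3zc].
Unlike `match`, `search` isn't anchored — it looks for the pattern anywhere in the string.
Here no position works, so the call returns None.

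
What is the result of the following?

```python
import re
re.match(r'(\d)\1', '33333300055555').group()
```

With `match`, the pattern is implicitly anchored at the beginning.
The match spans [0:2] → '33'.

'33'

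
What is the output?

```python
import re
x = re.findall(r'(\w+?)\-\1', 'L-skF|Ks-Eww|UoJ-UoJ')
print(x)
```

['UoJ']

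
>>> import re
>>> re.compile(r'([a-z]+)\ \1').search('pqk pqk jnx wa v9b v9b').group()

'pqk pqk'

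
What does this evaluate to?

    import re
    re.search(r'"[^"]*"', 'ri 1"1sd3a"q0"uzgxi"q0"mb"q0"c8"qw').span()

The match spans [4:11] → '"1sd3a"'.

(4, 11)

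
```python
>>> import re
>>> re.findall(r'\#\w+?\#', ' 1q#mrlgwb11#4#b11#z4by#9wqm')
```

Scanning left to right: at [3:13] → '#mrlgwb11#'; at [14:19] → '#b11#'.
No capturing groups, so `findall` returns the 2 full match strings.

['#mrlgwb11#', '#b11#']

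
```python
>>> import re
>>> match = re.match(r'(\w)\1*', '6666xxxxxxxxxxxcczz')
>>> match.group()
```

`re.match` only tries the pattern at the start of the string.
The match spans [0:4] → '6666'.

'6666'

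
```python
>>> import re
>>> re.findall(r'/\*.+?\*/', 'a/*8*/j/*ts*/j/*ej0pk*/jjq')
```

The `?` after the quantifier makes it lazy — it takes as little as possible before letting the rest of the pattern try.
`findall` yields the raw match text (3 of them) because the pattern has no groups.

['/*8*/', '/*ts*/', '/*ej0pk*/']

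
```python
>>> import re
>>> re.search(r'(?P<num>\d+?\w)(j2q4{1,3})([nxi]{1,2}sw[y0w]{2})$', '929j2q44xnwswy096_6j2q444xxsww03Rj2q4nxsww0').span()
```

(30, 43)

This matches one or more of a digit (lazy), then a word character (captured as 'num'); then the literal 'j2q', then 1 to 3 of the literal '4' (captured); then 1 to 2 of one of [nxi], then the literal 'sw', then exactly 2 of one of [y0w] (captured); then anchored at the end.
`re.search` tries every starting position until one works.
The match spans [30:43] → '03Rj2q4nxsww0'.
Captured: group 1 = '03R', group 2 = 'j2q4', group 3 = 'nxsww0'.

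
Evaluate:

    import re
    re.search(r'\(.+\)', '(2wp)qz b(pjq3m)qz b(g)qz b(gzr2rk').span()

(0, 23)

`search` walks the string left to right and returns the first match it finds.
The match spans [0:23] → '(2wp)qz b(pjq3m)qz b(g)'.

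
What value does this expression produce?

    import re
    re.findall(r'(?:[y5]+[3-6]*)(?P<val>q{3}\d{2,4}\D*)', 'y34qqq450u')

['qqq450u']

This matches one or more of one of [y5], then zero or more of a character in [3-6] (non-capturing group); then exactly 3 of a literal 'q', then 2 to 4 of a digit, then zero or more of a non-digit (captured as 'val').
Scanning left to right: at [0:10] match 'y34qqq450u', group 1 = 'qqq450u'.
With a single group, `findall` returns only what that group captured — 1 item.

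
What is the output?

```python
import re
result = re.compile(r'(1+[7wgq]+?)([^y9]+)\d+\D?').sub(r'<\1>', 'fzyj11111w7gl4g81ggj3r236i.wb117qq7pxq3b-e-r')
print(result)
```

fzyj<11111w>-e-r

This matches one or more of the literal '1', then one or more of one of [7wgq] (lazy) (captured); then one or more of any character except [y9] (captured); then one or more of a digit, then optionally a non-digit.
With the lazy modifier that quantifier settles for the fewest repetitions that let the rest of the pattern succeed (the atoms after it are unaffected and can still be greedy).
Matches: at [4:40] → '11111w7gl4g81ggj3r236i.wb117qq7pxq3b'.
The replacement refers to a captured group, so each match is rewritten using its own captured text.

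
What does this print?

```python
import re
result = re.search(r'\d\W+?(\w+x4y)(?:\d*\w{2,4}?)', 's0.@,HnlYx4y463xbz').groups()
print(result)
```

The match spans [1:17] → '0.@,HnlYx4y463xb'.
Captured: group 1 = 'HnlYx4y'.

('HnlYx4y',)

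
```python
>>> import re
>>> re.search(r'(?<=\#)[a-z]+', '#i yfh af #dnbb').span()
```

The positive lookaround only admits positions where the adjacent text matches; those characters stay outside the span.
Unlike `match`, `search` isn't anchored — it looks for the pattern anywhere in the string.
The match spans [1:2] → 'i'.

(1, 2)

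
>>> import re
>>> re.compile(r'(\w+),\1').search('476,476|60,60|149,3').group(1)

The backreference `\1` re-matches whatever the first group consumed, character for character.
`re.search` scans for the first position where the pattern succeeds.
The match spans [0:7] → '476,476'.
Captured: group 1 = '476'.

'476'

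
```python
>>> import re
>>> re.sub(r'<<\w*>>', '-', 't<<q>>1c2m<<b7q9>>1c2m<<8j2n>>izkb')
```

Every occurrence is swapped for '-'.

't-1c2m-1c2m-izkb'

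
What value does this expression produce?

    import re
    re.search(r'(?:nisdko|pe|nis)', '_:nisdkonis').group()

Alternation tries branches left to right and keeps the first one that lets the overall match succeed at that position.
Unlike `match`, `search` isn't anchored — it looks for the pattern anywhere in the string.
The match spans [2:8] → 'nisdko'.

'nisdko'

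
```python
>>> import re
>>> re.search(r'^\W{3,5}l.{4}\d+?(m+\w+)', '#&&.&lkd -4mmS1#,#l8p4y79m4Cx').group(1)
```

Pattern: anchored at the start of the string; then 3 to 5 of a non-word character, then a literal 'l'; then exactly 4 of any character, then one or more of a digit (lazy); then one or more of the literal 'm', then one or more of a word character (captured).
`re.search` tries every starting position until one works.
The match spans [0:15] → '#&&.&lkd -4mmS1'.
Captured: group 1 = 'mmS1'.

'mmS1'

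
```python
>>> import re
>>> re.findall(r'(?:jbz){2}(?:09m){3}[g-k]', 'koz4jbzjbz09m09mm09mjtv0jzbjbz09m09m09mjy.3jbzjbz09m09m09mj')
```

['jbzjbz09m09m09mj']

`findall` yields the raw match text (1 of them) because the pattern has no groups.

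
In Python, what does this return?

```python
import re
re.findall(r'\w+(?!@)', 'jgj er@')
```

Because the assertion is negative and zero-width, positions next to the forbidden text are skipped.
Since nothing is captured, `findall` lists the 2 matched substrings directly.

['jgj', 'e']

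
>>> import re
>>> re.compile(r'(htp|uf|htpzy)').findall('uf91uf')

Scanning left to right: at [0:2] match 'uf', group 1 = 'uf'; at [4:6] match 'uf', group 1 = 'uf'.
One capturing group, so `findall` returns just the captured substring from each match — 2 in all.

['uf', 'uf']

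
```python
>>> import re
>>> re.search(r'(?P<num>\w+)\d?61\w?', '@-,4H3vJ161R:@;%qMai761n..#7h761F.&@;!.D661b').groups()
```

('4H3vJ1',)

The pattern matches one or more of a word character (captured as 'num'); then optionally a digit, then the literal '61', then optionally a word character.
`re.search` tries every starting position until one works.
The match spans [3:12] → '4H3vJ161R'.
Captured: group 1 = '4H3vJ1'.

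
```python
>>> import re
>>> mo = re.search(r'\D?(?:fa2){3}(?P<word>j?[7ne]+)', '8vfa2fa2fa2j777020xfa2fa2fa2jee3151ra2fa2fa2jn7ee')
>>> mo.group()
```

The match spans [1:15] → 'vfa2fa2fa2j777'.

'vfa2fa2fa2j777'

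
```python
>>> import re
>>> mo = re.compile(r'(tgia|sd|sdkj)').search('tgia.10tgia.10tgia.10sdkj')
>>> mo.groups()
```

The match spans [0:4] → 'tgia'.
Captured: group 1 = 'tgia'.

('tgia',)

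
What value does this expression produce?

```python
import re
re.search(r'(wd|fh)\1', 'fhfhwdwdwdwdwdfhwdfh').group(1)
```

'fh'

After group 1 captures some text, `\1` only succeeds where that same text appears again.
`re.search` scans for the first position where the pattern succeeds.
The match spans [0:4] → 'fhfh'.
Captured: group 1 = 'fh'.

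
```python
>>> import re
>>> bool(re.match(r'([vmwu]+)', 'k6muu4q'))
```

False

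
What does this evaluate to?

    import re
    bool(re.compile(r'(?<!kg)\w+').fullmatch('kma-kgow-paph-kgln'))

`(?!…)`/`(?<!…)` only lets a position through if the neighbouring text does NOT match; no characters are consumed.
For `fullmatch`, every character of the input must be accounted for by the pattern.
Here the pattern can't cover the whole string, so the call returns None, and `bool(None)` is False.

False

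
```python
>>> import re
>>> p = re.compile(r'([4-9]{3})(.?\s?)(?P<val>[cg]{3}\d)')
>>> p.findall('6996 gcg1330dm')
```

Pattern: exactly 3 of a character in [4-9] (captured); then optionally any character, then optionally whitespace (captured); then exactly 3 of one of [cg], then a digit (captured as 'val').
`findall` packs the 3 group values into a tuple for every match.

[('699', '6 ', 'gcg1')]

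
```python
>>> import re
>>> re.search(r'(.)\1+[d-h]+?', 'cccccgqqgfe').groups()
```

('c',)

`\1` has to match the exact text group 1 already captured.
`search` walks the string left to right and returns the first match it finds.
The match spans [0:6] → 'cccccg'.
Captured: group 1 = 'c'.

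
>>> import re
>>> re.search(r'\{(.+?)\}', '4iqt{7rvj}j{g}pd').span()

(4, 10)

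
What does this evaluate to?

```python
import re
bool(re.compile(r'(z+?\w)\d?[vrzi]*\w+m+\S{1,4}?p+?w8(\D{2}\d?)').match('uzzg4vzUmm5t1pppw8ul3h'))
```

Pattern: one or more of a literal 'z' (lazy), then a word character (captured); then optionally a digit, then zero or more of one of [vrzi]; then one or more of a word character, then one or more of the literal 'm'; then 1 to 4 of a non-whitespace character (lazy), then one or more of the literal 'p' (lazy), then the literal 'w8'; then exactly 2 of a non-digit, then optionally a digit (captured).
With `match`, the pattern is implicitly anchored at the beginning.
Here position 0 doesn't satisfy it, so the call returns None, and `bool(None)` is False.

False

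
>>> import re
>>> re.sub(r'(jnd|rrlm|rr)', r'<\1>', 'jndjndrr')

The replacement refers to a captured group, so each match is rewritten using its own captured text.

'<jnd><jnd><rr>'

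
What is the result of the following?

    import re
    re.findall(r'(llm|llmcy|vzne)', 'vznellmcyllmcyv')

['vzne', 'llm', 'llm']

Branches in `(...|...)` are attempted left-to-right; the first branch that allows the whole pattern to succeed is taken.
Because there's exactly one group, `findall` drops the full match and keeps group 1 from each hit.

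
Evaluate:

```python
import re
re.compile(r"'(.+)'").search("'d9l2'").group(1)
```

'd9l2'

`re.search` scans for the first position where the pattern succeeds.
The match spans [0:6] → "'d9l2'".
Captured: group 1 = 'd9l2'.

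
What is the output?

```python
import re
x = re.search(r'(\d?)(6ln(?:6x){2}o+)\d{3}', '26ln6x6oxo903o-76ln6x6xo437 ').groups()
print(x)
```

('7', '6ln6x6xo')

The match spans [15:27] → '76ln6x6xo437'.
Captured: group 1 = '7', group 2 = '6ln6x6xo'.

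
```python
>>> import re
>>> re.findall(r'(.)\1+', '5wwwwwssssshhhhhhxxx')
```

After group 1 captures some text, `\1` only succeeds where that same text appears again.
With a single group, `findall` returns only what that group captured — 4 items.

['w', 's', 'h', 'x']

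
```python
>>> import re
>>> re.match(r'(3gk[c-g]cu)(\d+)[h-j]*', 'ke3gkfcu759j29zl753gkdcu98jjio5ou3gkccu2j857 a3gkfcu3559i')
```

None

This matches the literal '3gk', then a character in [c-g], then the literal 'cu' (captured); then one or more of a digit (captured); then zero or more of a character in [h-j].
`re.match` only tries the pattern at the start of the string.
Here the string doesn't start with a match, so the call returns None.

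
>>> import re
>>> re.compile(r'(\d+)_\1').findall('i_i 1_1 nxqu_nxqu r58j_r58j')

The backreference `\1` re-matches whatever the first group consumed, character for character.
Walking the string: at [4:7] match '1_1', group 1 = '1'.
One capturing group, so `findall` returns just the captured substring from the one match — 1 in all.

['1']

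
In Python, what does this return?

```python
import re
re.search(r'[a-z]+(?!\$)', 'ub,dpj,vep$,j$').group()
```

`(?!…)`/`(?<!…)` only lets a position through if the neighbouring text does NOT match; no characters are consumed.
The match spans [0:2] → 'ub'.

'ub'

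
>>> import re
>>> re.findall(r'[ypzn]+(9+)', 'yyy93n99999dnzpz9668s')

With a single group, `findall` returns only what that group captured — 3 items.

['9', '99999', '9']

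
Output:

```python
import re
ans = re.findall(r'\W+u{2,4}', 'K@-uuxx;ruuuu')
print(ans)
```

['@-uu']

This matches one or more of a non-word character; then 2 to 4 of a literal 'u'.
Scanning left to right: at [1:5] → '@-uu'.
With no groups in the pattern, `findall` gives back each whole match — 1 here.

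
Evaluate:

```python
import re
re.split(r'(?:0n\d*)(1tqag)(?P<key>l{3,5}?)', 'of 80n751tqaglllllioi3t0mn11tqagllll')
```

['of 8', '1tqag', 'lll', 'llioi3t0mn11tqagllll']

Pattern: the literal '0n', then zero or more of a digit (non-capturing group); then the literal '1tq', then the literal 'ag' (captured); then 3 to 5 of a literal 'l' (lazy) (captured as 'key').
With a capturing group present, the delimiter's captured portion is kept in the result list.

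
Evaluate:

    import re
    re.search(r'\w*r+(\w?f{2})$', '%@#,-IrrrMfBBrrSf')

The pattern matches zero or more of a word character, then one or more of a literal 'r'; then optionally a word character, then exactly 2 of the literal 'f' (captured); then anchored at the end.
`re.search` tries every starting position until one works.
Here the pattern never matches, so the call returns None.

None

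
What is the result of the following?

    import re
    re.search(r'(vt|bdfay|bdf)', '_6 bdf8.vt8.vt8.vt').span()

(3, 6)

The match spans [3:6] → 'bdf'.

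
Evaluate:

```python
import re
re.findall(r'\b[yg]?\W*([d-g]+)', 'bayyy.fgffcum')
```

['fgff']

The pattern matches a word boundary (`\b`, zero-width); then optionally one of [yg], then zero or more of a non-word character; then one or more of a character in [d-g] (captured).
Walking the string: at [5:10] match '.fgff', group 1 = 'fgff'.
One capturing group, so `findall` returns just the captured substring from the one match — 1 in all.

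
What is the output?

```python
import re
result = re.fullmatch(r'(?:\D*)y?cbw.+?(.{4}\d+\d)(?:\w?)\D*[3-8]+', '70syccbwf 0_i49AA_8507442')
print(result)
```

`fullmatch` succeeds only if the pattern covers the string from start to end.
Here the string isn't matched end-to-end, so the call returns None.

None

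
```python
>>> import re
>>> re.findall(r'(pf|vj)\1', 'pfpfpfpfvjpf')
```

['pf', 'pf']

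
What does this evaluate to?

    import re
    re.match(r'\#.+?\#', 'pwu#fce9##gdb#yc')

None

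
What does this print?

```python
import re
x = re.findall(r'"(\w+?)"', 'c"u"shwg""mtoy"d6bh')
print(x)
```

['u', 'mtoy']

Walking the string: at [1:4] match '"u"', group 1 = 'u'; at [9:15] match '"mtoy"', group 1 = 'mtoy'.
One capturing group, so `findall` returns just the captured substring from each match — 2 in all.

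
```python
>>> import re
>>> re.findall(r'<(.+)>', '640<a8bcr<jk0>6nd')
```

['a8bcr<jk0']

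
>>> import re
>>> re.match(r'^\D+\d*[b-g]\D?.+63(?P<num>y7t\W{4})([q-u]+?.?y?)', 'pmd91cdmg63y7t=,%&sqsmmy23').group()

'pmd91cdmg63y7t=,%&sq'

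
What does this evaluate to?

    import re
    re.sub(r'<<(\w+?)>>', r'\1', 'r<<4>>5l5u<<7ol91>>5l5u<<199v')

'r45l5u7ol915l5u<<199v'

The replacement refers to a captured group, so each match is rewritten using its own captured text.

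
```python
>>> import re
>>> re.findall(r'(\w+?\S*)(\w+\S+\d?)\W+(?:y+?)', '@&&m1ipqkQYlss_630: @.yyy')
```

[('m1ipqkQYlss_63', '0:')]

This matches one or more of a word character (lazy), then zero or more of a non-whitespace character (captured); then one or more of a word character, then one or more of a non-whitespace character, then optionally a digit (captured); then one or more of a non-word character; then one or more of a literal 'y' (lazy) (non-capturing group).
Scanning left to right: at [3:23] match 'm1ipqkQYlss_630: @.y', groups = ('m1ipqkQYlss_63', '0:').
`findall` packs the 2 group values into a tuple for every match.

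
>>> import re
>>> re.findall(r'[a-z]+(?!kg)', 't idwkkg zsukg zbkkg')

['t', 'idwkkg', 'zsukg', 'zbkkg']

The negative lookaround is zero-width — it rules out positions where the adjacent text would match, without consuming anything.
Walking the string: at [0:1] → 't'; at [2:8] → 'idwkkg'; at [9:14] → 'zsukg'; at [15:20] → 'zbkkg'.
With no groups in the pattern, `findall` gives back each whole match — 4 here.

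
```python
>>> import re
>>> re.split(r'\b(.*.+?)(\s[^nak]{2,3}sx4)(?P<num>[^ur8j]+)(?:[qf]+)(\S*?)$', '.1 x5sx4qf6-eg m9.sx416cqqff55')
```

['.', '1 x5sx4qf6-eg', ' m9.sx4', '16cqqf', '55', '']

Pattern: a word boundary (`\b`, zero-width); then zero or more of any character, then one or more of any character (lazy) (captured); then whitespace, then 2 to 3 of any character except [nak], then the literal 'sx4' (captured); then one or more of any character except [ur8j] (captured as 'num'); then one or more of one of [qf] (non-capturing group); then zero or more of a non-whitespace character (lazy) (captured); then anchored at the end.
Because the pattern has a capturing group, `split` also inserts each captured text between the pieces.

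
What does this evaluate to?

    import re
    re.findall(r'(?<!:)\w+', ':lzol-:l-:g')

A negative assertion filters positions out without eating any characters.
Matches: at [2:5] → 'zol'.
Since nothing is captured, `findall` lists the 1 matched substring directly.

['zol']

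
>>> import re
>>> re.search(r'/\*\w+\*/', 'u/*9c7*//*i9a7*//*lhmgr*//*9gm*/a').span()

The match spans [1:8] → '/*9c7*/'.

(1, 8)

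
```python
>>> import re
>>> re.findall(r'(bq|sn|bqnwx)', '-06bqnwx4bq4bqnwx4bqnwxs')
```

Alternation tries branches left to right and keeps the first one that lets the overall match succeed at that position.
Scanning left to right: at [3:5] match 'bq', group 1 = 'bq'; at [9:11] match 'bq', group 1 = 'bq'; at [12:14] match 'bq', group 1 = 'bq'; at [18:20] match 'bq', group 1 = 'bq'.
One capturing group, so `findall` returns just the captured substring from each match — 4 in all.

['bq', 'bq', 'bq', 'bq']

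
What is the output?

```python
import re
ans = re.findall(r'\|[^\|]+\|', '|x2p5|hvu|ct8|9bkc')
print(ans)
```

['|x2p5|', '|ct8|']

Scanning left to right: at [0:6] → '|x2p5|'; at [9:14] → '|ct8|'.
With no groups in the pattern, `findall` gives back each whole match — 2 here.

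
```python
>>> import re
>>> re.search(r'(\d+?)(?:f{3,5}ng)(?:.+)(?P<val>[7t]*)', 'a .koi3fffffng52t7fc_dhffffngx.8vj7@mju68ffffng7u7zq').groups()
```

('3', '')

The match spans [6:52] → '3fffffng52t7fc_dhffffngx.8vj7@mju68ffffng7u7zq'.
Captured: group 1 = '3', group 2 = ''.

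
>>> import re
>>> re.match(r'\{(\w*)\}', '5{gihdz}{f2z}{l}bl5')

None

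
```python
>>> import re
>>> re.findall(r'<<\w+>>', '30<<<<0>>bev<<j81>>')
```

['<<0>>', '<<j81>>']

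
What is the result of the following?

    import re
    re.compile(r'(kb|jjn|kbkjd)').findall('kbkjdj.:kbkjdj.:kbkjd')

Alternation isn't longest-match — the leftmost alternative that fits at this position is chosen.
With a single group, `findall` returns only what that group captured — 3 items.

['kb', 'kb', 'kb']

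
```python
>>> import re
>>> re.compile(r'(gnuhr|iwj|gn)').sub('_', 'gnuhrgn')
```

'__'

The regex engine tests alternatives in the order written; an earlier branch that matches wins even if a later one would match more.
Matches: at [0:5] → 'gnuhr'; at [5:7] → 'gn'.
Each match is replaced by '_'.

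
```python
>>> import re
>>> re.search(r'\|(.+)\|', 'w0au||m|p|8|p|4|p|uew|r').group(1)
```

'|m|p|8|p|4|p|uew'

The match spans [4:22] → '||m|p|8|p|4|p|uew|'.
Captured: group 1 = '|m|p|8|p|4|p|uew'.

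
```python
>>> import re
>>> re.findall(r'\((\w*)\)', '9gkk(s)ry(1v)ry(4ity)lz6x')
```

['s', '1v', '4ity']

Scanning left to right: at [4:7] match '(s)', group 1 = 's'; at [9:13] match '(1v)', group 1 = '1v'; at [15:21] match '(4ity)', group 1 = '4ity'.
`findall` collects group 1 from each match (3 total).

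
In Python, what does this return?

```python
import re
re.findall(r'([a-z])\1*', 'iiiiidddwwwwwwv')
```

`\1` is not a pattern — it's the concrete string captured by group 1, re-applied verbatim.
Because there's exactly one group, `findall` drops the full match and keeps group 1 from each hit.

['i', 'd', 'w', 'v']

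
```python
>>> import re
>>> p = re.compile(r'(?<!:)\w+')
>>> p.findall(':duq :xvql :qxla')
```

['uq', 'vql', 'xla']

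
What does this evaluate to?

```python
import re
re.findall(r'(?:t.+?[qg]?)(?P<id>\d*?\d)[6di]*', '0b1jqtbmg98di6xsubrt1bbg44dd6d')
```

['9', '4']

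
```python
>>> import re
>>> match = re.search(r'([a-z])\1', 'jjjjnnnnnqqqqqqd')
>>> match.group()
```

A backreference is literal: `\1` must see the identical characters the first group matched.
`re.search` scans for the first position where the pattern succeeds.
The match spans [0:2] → 'jj'.
Captured: group 1 = 'j'.

'jj'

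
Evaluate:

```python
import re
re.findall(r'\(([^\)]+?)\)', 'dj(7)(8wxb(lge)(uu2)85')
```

['7', '8wxb(lge', 'uu2']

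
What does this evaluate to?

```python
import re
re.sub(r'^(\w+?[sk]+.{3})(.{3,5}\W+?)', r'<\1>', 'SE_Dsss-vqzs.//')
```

Pattern: anchored at the start of the string; then one or more of a word character (lazy), then one or more of one of [sk], then exactly 3 of any character (captured); then 3 to 5 of any character, then one or more of a non-word character (lazy) (captured).
Matches: at [0:15] → 'SE_Dsss-vqzs.//'.
The replacement refers to a captured group, so each match is rewritten using its own captured text.

'<SE_Dsss-vq>'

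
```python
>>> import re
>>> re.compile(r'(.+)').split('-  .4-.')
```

The pattern matches one or more of any character (captured).
Matches to split on: at [0:7] → '-  .4-.'.
Because the pattern has a capturing group, `split` also inserts each captured text between the pieces.

['', '-  .4-.', '']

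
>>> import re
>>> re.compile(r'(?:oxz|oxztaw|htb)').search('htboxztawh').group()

The match spans [0:3] → 'htb'.

'htb'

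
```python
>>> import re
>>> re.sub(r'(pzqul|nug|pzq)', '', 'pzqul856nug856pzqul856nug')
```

'856856856'

Alternation isn't longest-match — the leftmost alternative that fits at this position is chosen.
Matches: at [0:5] → 'pzqul'; at [8:11] → 'nug'; at [14:19] → 'pzqul'; at [22:25] → 'nug'.
Each match is replaced by ''.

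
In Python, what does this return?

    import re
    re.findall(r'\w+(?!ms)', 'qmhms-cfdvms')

The negative lookaround is zero-width — it rules out positions where the adjacent text would match, without consuming anything.
Walking the string: at [0:5] → 'qmhms'; at [6:12] → 'cfdvms'.
No capturing groups, so `findall` returns the 2 full match strings.

['qmhms', 'cfdvms']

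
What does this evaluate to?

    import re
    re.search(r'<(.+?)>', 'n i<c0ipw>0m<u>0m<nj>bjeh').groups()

('c0ipw',)

Because the quantifier is non-greedy, it stops expanding at the earliest point where the rest of the pattern can succeed.
`re.search` scans for the first position where the pattern succeeds.
The match spans [3:10] → '<c0ipw>'.
Captured: group 1 = 'c0ipw'.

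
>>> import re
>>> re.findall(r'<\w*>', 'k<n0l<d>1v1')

['<d>']

Scanning left to right: at [5:8] → '<d>'.
`findall` yields the raw match text (1 of them) because the pattern has no groups.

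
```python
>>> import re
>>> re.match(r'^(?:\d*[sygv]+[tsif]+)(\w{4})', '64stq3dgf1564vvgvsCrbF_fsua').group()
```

'64stq3dg'

`re.match` only tries the pattern at the start of the string.
The match spans [0:8] → '64stq3dg'.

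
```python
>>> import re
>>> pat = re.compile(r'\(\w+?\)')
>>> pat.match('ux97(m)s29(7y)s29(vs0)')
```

`match` is anchored at position 0; if the pattern doesn't fit there, it returns None.
Here the string doesn't start with a match, so the call returns None.

None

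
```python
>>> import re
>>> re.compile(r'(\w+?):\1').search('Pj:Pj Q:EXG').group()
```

A backreference is literal: `\1` must see the identical characters the first group matched.
Unlike `match`, `search` isn't anchored — it looks for the pattern anywhere in the string.
The match spans [0:5] → 'Pj:Pj'.
Captured: group 1 = 'Pj'.

'Pj:Pj'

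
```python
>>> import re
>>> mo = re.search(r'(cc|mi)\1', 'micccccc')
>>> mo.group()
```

'cccc'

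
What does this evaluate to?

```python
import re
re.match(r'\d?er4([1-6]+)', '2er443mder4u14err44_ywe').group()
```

'2er443'

This matches optionally a digit, then the literal 'er', then a literal '4'; then one or more of a character in [1-6] (captured).
`re.match` won't scan ahead — the pattern has to work from the very first character.
The match spans [0:6] → '2er443'.
Captured: group 1 = '43'.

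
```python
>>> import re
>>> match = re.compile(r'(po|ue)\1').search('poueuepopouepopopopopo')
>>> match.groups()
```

After group 1 captures some text, `\1` only succeeds where that same text appears again.
`search` walks the string left to right and returns the first match it finds.
The match spans [2:6] → 'ueue'.
Captured: group 1 = 'ue'.

('ue',)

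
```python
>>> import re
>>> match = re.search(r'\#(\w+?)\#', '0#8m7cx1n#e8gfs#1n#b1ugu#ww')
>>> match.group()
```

The match spans [1:10] → '#8m7cx1n#'.

'#8m7cx1n#'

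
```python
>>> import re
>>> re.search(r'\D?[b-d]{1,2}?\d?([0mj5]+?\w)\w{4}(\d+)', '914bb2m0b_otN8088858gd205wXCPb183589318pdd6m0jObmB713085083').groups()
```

Pattern: optionally a non-digit, then 1 to 2 of a character in [b-d] (lazy), then optionally a digit; then one or more of one of [0mj5] (lazy), then a word character (captured); then exactly 4 of a word character; then one or more of a digit (captured).
`search` walks the string left to right and returns the first match it finds.
The match spans [3:20] → 'bb2m0b_otN8088858'.
Captured: group 1 = 'm0b', group 2 = '8088858'.

('m0b', '8088858')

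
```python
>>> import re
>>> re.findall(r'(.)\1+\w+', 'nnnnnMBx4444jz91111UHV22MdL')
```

['n']

A backreference is literal: `\1` must see the identical characters the first group matched.
Scanning left to right: at [0:27] match 'nnnnnMBx4444jz91111UHV22MdL', group 1 = 'n'.
With a single group, `findall` returns only what that group captured — 1 item.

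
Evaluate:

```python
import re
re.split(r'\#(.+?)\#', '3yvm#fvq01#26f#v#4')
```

['3yvm', 'fvq01', '26f', 'v', '4']

Because the quantifier is non-greedy, it stops expanding at the earliest point where the rest of the pattern can succeed.
Matches to split on: at [4:11] → '#fvq01#'; at [14:17] → '#v#'.
`re.split` interleaves the captured-group text with the surrounding fragments.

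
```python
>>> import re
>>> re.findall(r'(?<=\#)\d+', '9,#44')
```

The lookaround is zero-width — it requires the adjacent text to match without consuming it, so the asserted text isn't part of the match.
Scanning left to right: at [3:5] → '44'.
No capturing groups, so `findall` returns the 1 full match string.

['44']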